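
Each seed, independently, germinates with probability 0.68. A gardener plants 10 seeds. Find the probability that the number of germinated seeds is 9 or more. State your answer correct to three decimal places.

0.121

X ~ Binomial(10, 0.68); P(X ≥ 9) = Σ C(10,k) p^k (1−p)^(10−k) over k:
  k=9: C(10,9)·0.68^9·0.32^1 = 0.09948
  k=10: C(10,10)·0.68^10·0.32^0 = 0.02114
Total = 0.12062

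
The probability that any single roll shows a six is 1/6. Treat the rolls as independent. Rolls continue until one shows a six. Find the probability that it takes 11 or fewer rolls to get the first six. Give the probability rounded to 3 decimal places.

0.865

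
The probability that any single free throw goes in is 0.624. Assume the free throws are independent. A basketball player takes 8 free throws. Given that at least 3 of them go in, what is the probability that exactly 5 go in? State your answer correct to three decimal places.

0.292

X ~ Binomial(8, 0.624). Want P(X=5 | X≥3) = P(X=5) / P(X≥3).
P(X=5) = C(8,5)·0.624^5·0.376^3 = 0.28163
P(X≥3) = 1 − 0.00040 − 0.00530 − 0.03081 = 0.96349
Ratio = 0.28163 / 0.96349 = 0.29230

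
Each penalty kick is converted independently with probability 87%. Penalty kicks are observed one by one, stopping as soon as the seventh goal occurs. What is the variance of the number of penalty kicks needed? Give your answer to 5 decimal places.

Y = total penalty kicks until the seventh success; negative binomial with r=7, p=0.87.
Var(Y) = r(1−p)/p² = 7·0.13 / 0.87² = 1.2022724

1.20227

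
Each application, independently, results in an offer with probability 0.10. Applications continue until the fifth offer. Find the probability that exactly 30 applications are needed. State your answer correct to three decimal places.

0.017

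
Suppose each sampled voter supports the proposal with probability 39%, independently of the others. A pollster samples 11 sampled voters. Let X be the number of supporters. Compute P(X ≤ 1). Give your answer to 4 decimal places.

X ~ Binomial(11, 0.39); P(X ≤ 1) = Σ C(11,k) p^k (1−p)^(11−k) over k:
  k=0: C(11,0)·0.39^0·0.61^11 = 0.004351
  k=1: C(11,1)·0.39^1·0.61^10 = 0.030602
Total = 0.034954

0.0350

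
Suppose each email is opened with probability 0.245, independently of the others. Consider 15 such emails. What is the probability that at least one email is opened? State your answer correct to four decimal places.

0.9852

P(at least one) = 1 − P(none) = 1 − (1 − 0.245)^15
= 1 − 0.014764 = 0.985236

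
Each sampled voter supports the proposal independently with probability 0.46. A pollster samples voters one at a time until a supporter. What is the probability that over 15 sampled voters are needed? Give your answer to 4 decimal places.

0.0001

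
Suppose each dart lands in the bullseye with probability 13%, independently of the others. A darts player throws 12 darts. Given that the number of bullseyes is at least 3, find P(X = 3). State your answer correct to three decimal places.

0.698

X ~ Binomial(12, 0.13). Want P(X=3 | X≥3) = P(X=3) / P(X≥3).
P(X=3) = C(12,3)·0.13^3·0.87^9 = 0.13801
P(X≥3) = 1 − 0.18803 − 0.33716 − 0.27709 = 0.19772
Ratio = 0.13801 / 0.19772 = 0.69804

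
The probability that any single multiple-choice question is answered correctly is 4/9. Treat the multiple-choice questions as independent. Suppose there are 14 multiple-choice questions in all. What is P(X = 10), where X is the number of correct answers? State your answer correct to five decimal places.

0.02868

X ~ Binomial(n=14, p=0.444444).
P(X=10) = C(14,10) · p^10 · (1−p)^4
= 1001 · 0.00030073 · 0.09526 = 0.0286760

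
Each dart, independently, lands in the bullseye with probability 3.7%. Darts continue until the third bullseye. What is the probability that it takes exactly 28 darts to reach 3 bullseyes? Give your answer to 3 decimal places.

0.007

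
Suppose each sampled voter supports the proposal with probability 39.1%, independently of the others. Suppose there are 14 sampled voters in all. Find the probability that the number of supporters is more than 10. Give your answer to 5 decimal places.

0.00316

X ~ Binomial(14, 0.391); P(X ≥ 11) = Σ C(14,k) p^k (1−p)^(14−k) over k:
  k=11: C(14,11)·0.391^11·0.609^3 = 0.0026847
  k=12: C(14,12)·0.391^12·0.609^2 = 0.0004309
  k=13: C(14,13)·0.391^13·0.609^1 = 0.0000426
  k=14: C(14,14)·0.391^14·0.609^0 = 0.0000020
Total = 0.0031601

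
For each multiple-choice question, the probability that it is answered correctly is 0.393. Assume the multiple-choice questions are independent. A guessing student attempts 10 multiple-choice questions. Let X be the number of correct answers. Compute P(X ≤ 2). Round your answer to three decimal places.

0.179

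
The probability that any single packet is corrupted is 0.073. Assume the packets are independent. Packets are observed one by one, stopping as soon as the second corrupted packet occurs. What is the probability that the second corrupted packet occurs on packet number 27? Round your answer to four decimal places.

Y = trial on which the second success occurs; negative binomial, r=2, p=0.073.
P(Y=27) = C(26,1) · p^2 · (1−p)^25
= 26 · 0.005329 · 0.15031 = 0.020826

0.0208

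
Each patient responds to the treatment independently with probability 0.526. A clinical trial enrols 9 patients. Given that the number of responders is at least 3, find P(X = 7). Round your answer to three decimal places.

0.097

X ~ Binomial(9, 0.526). Want P(X=7 | X≥3) = P(X=7) / P(X≥3).
P(X=7) = C(9,7)·0.526^7·0.474^2 = 0.09011
P(X≥3) = 1 − 0.00121 − 0.01206 − 0.05355 = 0.93318
Ratio = 0.09011 / 0.93318 = 0.09656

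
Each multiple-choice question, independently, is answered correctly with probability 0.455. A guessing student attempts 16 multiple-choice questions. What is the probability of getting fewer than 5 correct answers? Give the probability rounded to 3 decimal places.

X ~ Binomial(16, 0.455); P(X ≤ 4) = Σ C(16,k) p^k (1−p)^(16−k) over k:
  k=0: C(16,0)·0.455^0·0.545^16 = 0.00006
  k=1: C(16,1)·0.455^1·0.545^15 = 0.00081
  k=2: C(16,2)·0.455^2·0.545^14 = 0.00507
  k=3: C(16,3)·0.455^3·0.545^13 = 0.01974
  k=4: C(16,4)·0.455^4·0.545^12 = 0.05356
Total = 0.07924

0.079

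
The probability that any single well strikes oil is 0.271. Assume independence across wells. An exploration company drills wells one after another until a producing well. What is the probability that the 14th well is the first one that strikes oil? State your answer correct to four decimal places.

0.0045

Geometric (trials to first success), p = 0.271.
P(Y = 14) = (1−p)^13 · p = 0.016423 · 0.271 = 0.004451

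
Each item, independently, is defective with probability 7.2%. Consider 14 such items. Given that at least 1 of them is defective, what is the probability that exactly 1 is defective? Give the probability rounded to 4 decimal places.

X ~ Binomial(14, 0.072). Want P(X=1 | X≥1) = P(X=1) / P(X≥1).
P(X=1) = C(14,1)·0.072^1·0.928^13 = 0.381579
P(X≥1) = 1 − 0.351295 = 0.648705
Ratio = 0.381579 / 0.648705 = 0.588216

0.5882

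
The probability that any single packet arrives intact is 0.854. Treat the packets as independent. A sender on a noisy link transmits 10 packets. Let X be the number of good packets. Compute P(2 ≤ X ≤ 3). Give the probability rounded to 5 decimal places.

X ~ Binomial(10, 0.854); P(2 ≤ X ≤ 3) = Σ C(10,k) p^k (1−p)^(10−k) over k:
  k=2: C(10,2)·0.854^2·0.146^8 = 0.0000068
  k=3: C(10,3)·0.854^3·0.146^7 = 0.0001057
Total = 0.0001125

0.00011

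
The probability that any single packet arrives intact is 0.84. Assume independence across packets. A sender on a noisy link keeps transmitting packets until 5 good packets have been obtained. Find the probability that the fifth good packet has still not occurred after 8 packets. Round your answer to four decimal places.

0.0267

Needing more than 8 packets ⇔ fewer than 5 successes in the first 8. With X ~ Binomial(8, 0.84), P(Y > 8) = P(X ≤ 4).
  k=0: C(8,0)·0.84^0·0.16^8 = 0.000000
  k=1: C(8,1)·0.84^1·0.16^7 = 0.000018
  k=2: C(8,2)·0.84^2·0.16^6 = 0.000331
  k=3: C(8,3)·0.84^3·0.16^5 = 0.003480
  k=4: C(8,4)·0.84^4·0.16^4 = 0.022840
P(X ≤ 4) = 0.026670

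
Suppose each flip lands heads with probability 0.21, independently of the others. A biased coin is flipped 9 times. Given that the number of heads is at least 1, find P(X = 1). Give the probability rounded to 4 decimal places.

X ~ Binomial(9, 0.21). Want P(X=1 | X≥1) = P(X=1) / P(X≥1).
P(X=1) = C(9,1)·0.21^1·0.79^8 = 0.286734
P(X≥1) = 1 − 0.119852 = 0.880148
Ratio = 0.286734 / 0.880148 = 0.325779

0.3258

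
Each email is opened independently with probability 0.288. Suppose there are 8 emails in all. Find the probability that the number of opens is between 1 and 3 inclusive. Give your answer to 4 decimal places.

X ~ Binomial(8, 0.288); P(1 ≤ X ≤ 3) = Σ C(8,k) p^k (1−p)^(8−k) over k:
  k=1: C(8,1)·0.288^1·0.712^7 = 0.213719
  k=2: C(8,2)·0.288^2·0.712^6 = 0.302568
  k=3: C(8,3)·0.288^3·0.712^5 = 0.244774
Total = 0.761061

0.7611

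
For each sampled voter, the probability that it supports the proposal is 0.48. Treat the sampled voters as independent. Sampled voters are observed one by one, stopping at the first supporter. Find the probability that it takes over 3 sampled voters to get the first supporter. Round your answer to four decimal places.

0.1406

Y = number of sampled voters to the first success; geometric, p = 0.48.
P(Y > 3) = P(first 3 all fail) = (1−p)^3 = 0.140608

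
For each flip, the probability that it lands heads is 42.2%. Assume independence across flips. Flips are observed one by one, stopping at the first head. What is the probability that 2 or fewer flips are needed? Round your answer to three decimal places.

Y = number of flips to the first success; geometric, p = 0.422.
P(Y ≤ 2) = 1 − (1−p)^2 = 1 − 0.33408 = 0.66592

0.666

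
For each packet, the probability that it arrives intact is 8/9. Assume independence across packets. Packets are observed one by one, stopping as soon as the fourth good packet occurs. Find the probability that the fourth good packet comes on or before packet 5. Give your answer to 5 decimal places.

Finishing within 5 packets ⇔ at least 4 successes in the first 5. With X ~ Binomial(5, 0.888889), P(Y ≤ 5) = 1 − P(X ≤ 3).
  k=0: C(5,0)·0.888889^0·0.111111^5 = 0.0000169
  k=1: C(5,1)·0.888889^1·0.111111^4 = 0.0006774
  k=2: C(5,2)·0.888889^2·0.111111^3 = 0.0108385
  k=3: C(5,3)·0.888889^3·0.111111^2 = 0.0867076
1 − 0.0982404 = 0.9017596

0.90176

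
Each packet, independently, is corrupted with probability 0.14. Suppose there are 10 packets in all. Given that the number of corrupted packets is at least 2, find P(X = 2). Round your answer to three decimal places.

0.631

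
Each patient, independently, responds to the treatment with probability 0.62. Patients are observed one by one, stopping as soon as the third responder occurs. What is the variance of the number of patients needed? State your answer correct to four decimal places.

2.9657

Y = total patients until the third success; negative binomial with r=3, p=0.62.
Var(Y) = r(1−p)/p² = 3·0.38 / 0.62² = 2.965661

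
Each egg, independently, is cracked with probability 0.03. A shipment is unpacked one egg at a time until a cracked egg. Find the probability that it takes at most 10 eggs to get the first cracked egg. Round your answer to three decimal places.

0.263

Y = number of eggs to the first success; geometric, p = 0.03.
P(Y ≤ 10) = 1 − (1−p)^10 = 1 − 0.73742 = 0.26258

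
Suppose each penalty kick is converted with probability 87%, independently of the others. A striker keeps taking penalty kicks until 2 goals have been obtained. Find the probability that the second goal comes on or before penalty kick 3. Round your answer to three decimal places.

0.954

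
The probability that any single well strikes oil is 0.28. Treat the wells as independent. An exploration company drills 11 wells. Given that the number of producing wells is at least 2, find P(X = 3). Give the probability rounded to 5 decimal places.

X ~ Binomial(11, 0.28). Want P(X=3 | X≥2) = P(X=3) / P(X≥2).
P(X=3) = C(11,3)·0.28^3·0.72^8 = 0.2615881
P(X≥2) = 1 − 0.0269561 − 0.1153123 = 0.8577316
Ratio = 0.2615881 / 0.8577316 = 0.3049767

0.30498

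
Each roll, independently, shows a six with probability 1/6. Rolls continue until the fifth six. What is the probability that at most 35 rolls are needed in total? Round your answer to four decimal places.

0.7157

Finishing within 35 rolls ⇔ at least 5 successes in the first 35. With X ~ Binomial(35, 0.166667), P(Y ≤ 35) = 1 − P(X ≤ 4).
  k=0: C(35,0)·0.166667^0·0.833333^35 = 0.001693
  k=1: C(35,1)·0.166667^1·0.833333^34 = 0.011851
  k=2: C(35,2)·0.166667^2·0.833333^33 = 0.040293
  k=3: C(35,3)·0.166667^3·0.833333^32 = 0.088645
  k=4: C(35,4)·0.166667^4·0.833333^31 = 0.141833
1 − 0.284315 = 0.715685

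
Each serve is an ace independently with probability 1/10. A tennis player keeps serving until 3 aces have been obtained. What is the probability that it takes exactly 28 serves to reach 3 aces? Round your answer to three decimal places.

0.025

Y = trial on which the third success occurs; negative binomial, r=3, p=0.10.
P(Y=28) = C(27,2) · p^3 · (1−p)^25
= 351 · 0.001 · 0.07179 = 0.02520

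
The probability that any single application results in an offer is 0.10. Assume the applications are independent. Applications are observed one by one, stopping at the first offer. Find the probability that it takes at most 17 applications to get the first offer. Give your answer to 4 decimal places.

0.8332

Y = number of applications to the first success; geometric, p = 0.10.
P(Y ≤ 17) = 1 − (1−p)^17 = 1 − 0.166772 = 0.833228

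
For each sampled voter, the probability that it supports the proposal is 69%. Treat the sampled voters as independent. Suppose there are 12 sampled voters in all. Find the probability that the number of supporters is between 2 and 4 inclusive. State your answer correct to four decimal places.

X ~ Binomial(12, 0.69); P(2 ≤ X ≤ 4) = Σ C(12,k) p^k (1−p)^(12−k) over k:
  k=2: C(12,2)·0.69^2·0.31^10 = 0.000258
  k=3: C(12,3)·0.69^3·0.31^9 = 0.001911
  k=4: C(12,4)·0.69^4·0.31^8 = 0.009570
Total = 0.011738

0.0117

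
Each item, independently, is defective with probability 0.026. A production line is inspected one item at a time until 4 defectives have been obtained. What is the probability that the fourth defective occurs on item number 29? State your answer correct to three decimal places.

Y = trial on which the fourth success occurs; negative binomial, r=4, p=0.026.
P(Y=29) = C(28,3) · p^4 · (1−p)^25
= 3276 · 4.5698e-07 · 0.51758 = 0.00077

0.001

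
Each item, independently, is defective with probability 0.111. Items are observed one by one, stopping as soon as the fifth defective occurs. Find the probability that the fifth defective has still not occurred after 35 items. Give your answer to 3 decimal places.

0.653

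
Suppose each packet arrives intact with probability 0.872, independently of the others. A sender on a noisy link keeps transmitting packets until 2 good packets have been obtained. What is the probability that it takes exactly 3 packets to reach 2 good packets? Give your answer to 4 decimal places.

Y = trial on which the second success occurs; negative binomial, r=2, p=0.872.
P(Y=3) = C(2,1) · p^2 · (1−p)^1
= 2 · 0.76038 · 0.128 = 0.194658

0.1947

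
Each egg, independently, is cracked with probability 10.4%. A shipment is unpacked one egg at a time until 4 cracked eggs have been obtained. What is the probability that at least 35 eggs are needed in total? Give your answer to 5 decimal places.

Needing more than 34 eggs ⇔ fewer than 4 successes in the first 34. With X ~ Binomial(34, 0.104), P(Y > 34) = P(X ≤ 3).
  k=0: C(34,0)·0.104^0·0.896^34 = 0.0239041
  k=1: C(34,1)·0.104^1·0.896^33 = 0.0943358
  k=2: C(34,2)·0.104^2·0.896^32 = 0.1806699
  k=3: C(34,3)·0.104^3·0.896^31 = 0.2236866
P(X ≤ 3) = 0.5225964

0.52260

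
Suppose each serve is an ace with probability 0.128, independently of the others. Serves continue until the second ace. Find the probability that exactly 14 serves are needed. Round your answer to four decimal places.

0.0412

Y = trial on which the second success occurs; negative binomial, r=2, p=0.128.
P(Y=14) = C(13,1) · p^2 · (1−p)^12
= 13 · 0.016384 · 0.19328 = 0.041168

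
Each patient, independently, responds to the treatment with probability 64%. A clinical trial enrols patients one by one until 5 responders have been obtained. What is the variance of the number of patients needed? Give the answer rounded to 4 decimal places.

Y = total patients until the fifth success; negative binomial with r=5, p=0.64.
Var(Y) = r(1−p)/p² = 5·0.36 / 0.64² = 4.394531

4.3945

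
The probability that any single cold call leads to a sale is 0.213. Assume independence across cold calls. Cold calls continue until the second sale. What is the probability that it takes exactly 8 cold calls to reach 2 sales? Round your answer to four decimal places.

Y = trial on which the second success occurs; negative binomial, r=2, p=0.213.
P(Y=8) = C(7,1) · p^2 · (1−p)^6
= 7 · 0.045369 · 0.2376 = 0.075458

0.0755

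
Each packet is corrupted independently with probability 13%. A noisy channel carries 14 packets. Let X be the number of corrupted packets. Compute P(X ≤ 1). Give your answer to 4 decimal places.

0.4401

X ~ Binomial(14, 0.13); P(X ≤ 1) = Σ C(14,k) p^k (1−p)^(14−k) over k:
  k=0: C(14,0)·0.13^0·0.87^14 = 0.142321
  k=1: C(14,1)·0.13^1·0.87^13 = 0.297729
Total = 0.440051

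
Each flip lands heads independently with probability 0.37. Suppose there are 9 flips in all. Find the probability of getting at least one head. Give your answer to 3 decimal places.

0.984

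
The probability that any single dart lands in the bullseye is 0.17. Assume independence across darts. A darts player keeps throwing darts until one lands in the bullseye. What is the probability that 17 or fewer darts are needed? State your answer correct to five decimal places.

Y = number of darts to the first success; geometric, p = 0.17.
P(Y ≤ 17) = 1 − (1−p)^17 = 1 − 0.0421044 = 0.9578956

0.95790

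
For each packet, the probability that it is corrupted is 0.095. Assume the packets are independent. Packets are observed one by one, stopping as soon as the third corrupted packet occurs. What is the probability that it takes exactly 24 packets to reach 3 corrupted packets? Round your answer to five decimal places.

0.02666

Y = trial on which the third success occurs; negative binomial, r=3, p=0.095.
P(Y=24) = C(23,2) · p^3 · (1−p)^21
= 253 · 0.00085737 · 0.12292 = 0.0266632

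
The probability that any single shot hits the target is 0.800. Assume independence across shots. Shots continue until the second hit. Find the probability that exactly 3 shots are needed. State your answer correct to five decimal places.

0.25600

Y = trial on which the second success occurs; negative binomial, r=2, p=0.80.
P(Y=3) = C(2,1) · p^2 · (1−p)^1
= 2 · 0.64 · 0.2 = 0.2560000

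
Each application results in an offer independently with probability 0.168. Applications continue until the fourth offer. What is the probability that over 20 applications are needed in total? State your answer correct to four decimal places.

0.5601

Needing more than 20 applications ⇔ fewer than 4 successes in the first 20. With X ~ Binomial(20, 0.168), P(Y > 20) = P(X ≤ 3).
  k=0: C(20,0)·0.168^0·0.832^20 = 0.025262
  k=1: C(20,1)·0.168^1·0.832^19 = 0.102019
  k=2: C(20,2)·0.168^2·0.832^18 = 0.195701
  k=3: C(20,3)·0.168^3·0.832^17 = 0.237099
P(X ≤ 3) = 0.560081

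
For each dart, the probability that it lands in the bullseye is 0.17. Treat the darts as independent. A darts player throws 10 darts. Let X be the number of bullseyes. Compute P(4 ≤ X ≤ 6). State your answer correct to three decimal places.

X ~ Binomial(10, 0.17); P(4 ≤ X ≤ 6) = Σ C(10,k) p^k (1−p)^(10−k) over k:
  k=4: C(10,4)·0.17^4·0.83^6 = 0.05734
  k=5: C(10,5)·0.17^5·0.83^5 = 0.01409
  k=6: C(10,6)·0.17^6·0.83^4 = 0.00241
Total = 0.07384

0.074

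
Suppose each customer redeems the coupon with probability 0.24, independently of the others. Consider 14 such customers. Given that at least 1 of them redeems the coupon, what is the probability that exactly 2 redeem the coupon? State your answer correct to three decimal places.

0.199

X ~ Binomial(14, 0.24). Want P(X=2 | X≥1) = P(X=2) / P(X≥1).
P(X=2) = C(14,2)·0.24^2·0.76^12 = 0.19464
P(X≥1) = 1 − 0.02145 = 0.97855
Ratio = 0.19464 / 0.97855 = 0.19890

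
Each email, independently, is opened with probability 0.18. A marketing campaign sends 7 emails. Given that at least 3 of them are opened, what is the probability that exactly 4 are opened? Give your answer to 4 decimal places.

0.1755

X ~ Binomial(7, 0.18). Want P(X=4 | X≥3) = P(X=4) / P(X≥3).
P(X=4) = C(7,4)·0.18^4·0.82^3 = 0.020258
P(X≥3) = 1 − 0.249285 − 0.383048 − 0.252251 = 0.115415
Ratio = 0.020258 / 0.115415 = 0.175525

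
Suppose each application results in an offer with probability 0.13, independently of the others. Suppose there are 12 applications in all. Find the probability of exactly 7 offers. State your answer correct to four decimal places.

X ~ Binomial(n=12, p=0.13).
P(X=7) = C(12,7) · p^7 · (1−p)^5
= 792 · 6.2749e-07 · 0.49842 = 0.000248

0.0002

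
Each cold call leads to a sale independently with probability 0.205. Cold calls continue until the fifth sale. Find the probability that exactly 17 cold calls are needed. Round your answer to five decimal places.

0.04200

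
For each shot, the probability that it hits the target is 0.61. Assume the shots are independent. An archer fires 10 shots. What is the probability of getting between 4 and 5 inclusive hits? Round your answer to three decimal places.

0.294

X ~ Binomial(10, 0.61); P(4 ≤ X ≤ 5) = Σ C(10,k) p^k (1−p)^(10−k) over k:
  k=4: C(10,4)·0.61^4·0.39^6 = 0.10231
  k=5: C(10,5)·0.61^5·0.39^5 = 0.19203
Total = 0.29434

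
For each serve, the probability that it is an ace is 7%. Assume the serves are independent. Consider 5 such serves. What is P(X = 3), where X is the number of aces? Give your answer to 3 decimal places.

X ~ Binomial(n=5, p=0.07).
P(X=3) = C(5,3) · p^3 · (1−p)^2
= 10 · 0.000343 · 0.8649 = 0.00297

0.003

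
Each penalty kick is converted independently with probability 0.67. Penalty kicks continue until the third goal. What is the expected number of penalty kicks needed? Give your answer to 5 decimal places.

4.47761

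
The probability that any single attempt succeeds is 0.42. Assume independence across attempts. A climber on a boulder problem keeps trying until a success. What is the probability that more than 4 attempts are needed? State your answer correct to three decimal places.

0.113

Y = number of attempts to the first success; geometric, p = 0.42.
P(Y > 4) = P(first 4 all fail) = (1−p)^4 = 0.11316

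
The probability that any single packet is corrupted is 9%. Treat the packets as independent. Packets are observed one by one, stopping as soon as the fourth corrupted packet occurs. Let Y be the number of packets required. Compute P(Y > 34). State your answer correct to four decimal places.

0.6333

Needing more than 34 packets ⇔ fewer than 4 successes in the first 34. With X ~ Binomial(34, 0.09), P(Y > 34) = P(X ≤ 3).
  k=0: C(34,0)·0.09^0·0.91^34 = 0.040496
  k=1: C(34,1)·0.09^1·0.91^33 = 0.136172
  k=2: C(34,2)·0.09^2·0.91^32 = 0.222215
  k=3: C(34,3)·0.09^3·0.91^31 = 0.234424
P(X ≤ 3) = 0.633306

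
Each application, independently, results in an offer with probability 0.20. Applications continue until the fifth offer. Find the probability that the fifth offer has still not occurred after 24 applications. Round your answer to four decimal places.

0.4599

Needing more than 24 applications ⇔ fewer than 5 successes in the first 24. With X ~ Binomial(24, 0.20), P(Y > 24) = P(X ≤ 4).
  k=0: C(24,0)·0.20^0·0.80^24 = 0.004722
  k=1: C(24,1)·0.20^1·0.80^23 = 0.028334
  k=2: C(24,2)·0.20^2·0.80^22 = 0.081461
  k=3: C(24,3)·0.20^3·0.80^21 = 0.149345
  k=4: C(24,4)·0.20^4·0.80^20 = 0.196015
P(X ≤ 4) = 0.459877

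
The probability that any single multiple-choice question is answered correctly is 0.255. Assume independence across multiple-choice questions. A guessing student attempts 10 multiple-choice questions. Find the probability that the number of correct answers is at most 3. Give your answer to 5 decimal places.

0.76408

X ~ Binomial(10, 0.255); P(X ≤ 3) = Σ C(10,k) p^k (1−p)^(10−k) over k:
  k=0: C(10,0)·0.255^0·0.745^10 = 0.0526699
  k=1: C(10,1)·0.255^1·0.745^9 = 0.1802796
  k=2: C(10,2)·0.255^2·0.745^8 = 0.2776790
  k=3: C(10,3)·0.255^3·0.745^7 = 0.2534520
Total = 0.7640805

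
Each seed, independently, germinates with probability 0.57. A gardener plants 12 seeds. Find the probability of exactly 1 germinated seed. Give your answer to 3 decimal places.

X ~ Binomial(n=12, p=0.57).
P(X=1) = C(12,1) · p^1 · (1−p)^11
= 12 · 0.57 · 9.2929e-05 = 0.00064

0.001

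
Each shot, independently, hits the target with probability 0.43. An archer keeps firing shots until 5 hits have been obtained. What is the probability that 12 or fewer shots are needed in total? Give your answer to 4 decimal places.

0.6443

Finishing within 12 shots ⇔ at least 5 successes in the first 12. With X ~ Binomial(12, 0.43), P(Y ≤ 12) = 1 − P(X ≤ 4).
  k=0: C(12,0)·0.43^0·0.57^12 = 0.001176
  k=1: C(12,1)·0.43^1·0.57^11 = 0.010648
  k=2: C(12,2)·0.43^2·0.57^10 = 0.044180
  k=3: C(12,3)·0.43^3·0.57^9 = 0.111097
  k=4: C(12,4)·0.43^4·0.57^8 = 0.188572
1 − 0.355674 = 0.644326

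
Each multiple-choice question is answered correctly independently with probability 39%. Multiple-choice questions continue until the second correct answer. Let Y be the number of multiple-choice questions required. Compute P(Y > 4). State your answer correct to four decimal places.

Needing more than 4 multiple-choice questions ⇔ fewer than 2 successes in the first 4. With X ~ Binomial(4, 0.39), P(Y > 4) = P(X ≤ 1).
  k=0: C(4,0)·0.39^0·0.61^4 = 0.138458
  k=1: C(4,1)·0.39^1·0.61^3 = 0.354090
P(X ≤ 1) = 0.492549

0.4925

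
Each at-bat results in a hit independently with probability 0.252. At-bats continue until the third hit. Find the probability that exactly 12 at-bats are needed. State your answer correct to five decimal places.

Y = trial on which the third success occurs; negative binomial, r=3, p=0.252.
P(Y=12) = C(11,2) · p^3 · (1−p)^9
= 55 · 0.016003 · 0.073302 = 0.0645177

0.06452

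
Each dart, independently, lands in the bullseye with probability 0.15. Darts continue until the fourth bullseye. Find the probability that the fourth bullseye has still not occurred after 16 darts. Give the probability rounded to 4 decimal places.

0.7899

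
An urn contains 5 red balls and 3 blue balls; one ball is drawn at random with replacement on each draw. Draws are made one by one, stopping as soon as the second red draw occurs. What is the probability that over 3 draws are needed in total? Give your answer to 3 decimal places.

Needing more than 3 draws ⇔ fewer than 2 successes in the first 3. With X ~ Binomial(3, 0.625), P(Y > 3) = P(X ≤ 1).
  k=0: C(3,0)·0.625^0·0.375^3 = 0.05273
  k=1: C(3,1)·0.625^1·0.375^2 = 0.26367
P(X ≤ 1) = 0.31641

0.316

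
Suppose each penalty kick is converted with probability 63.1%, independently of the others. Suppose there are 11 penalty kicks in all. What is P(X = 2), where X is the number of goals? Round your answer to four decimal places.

X ~ Binomial(n=11, p=0.631).
P(X=2) = C(11,2) · p^2 · (1−p)^9
= 55 · 0.39816 · 0.00012683 = 0.002778

0.0028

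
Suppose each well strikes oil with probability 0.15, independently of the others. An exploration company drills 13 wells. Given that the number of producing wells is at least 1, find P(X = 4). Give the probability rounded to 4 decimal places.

X ~ Binomial(13, 0.15). Want P(X=4 | X≥1) = P(X=4) / P(X≥1).
P(X=4) = C(13,4)·0.15^4·0.85^9 = 0.083838
P(X≥1) = 1 − 0.120905 = 0.879095
Ratio = 0.083838 / 0.879095 = 0.095369

0.0954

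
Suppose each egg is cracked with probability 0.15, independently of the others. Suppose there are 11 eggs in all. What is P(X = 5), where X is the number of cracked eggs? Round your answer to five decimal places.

0.01323

X ~ Binomial(n=11, p=0.15).
P(X=5) = C(11,5) · p^5 · (1−p)^6
= 462 · 7.5937e-05 · 0.37715 = 0.0132316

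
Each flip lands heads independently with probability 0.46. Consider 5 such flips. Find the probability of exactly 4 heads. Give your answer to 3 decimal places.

X ~ Binomial(n=5, p=0.46).
P(X=4) = C(5,4) · p^4 · (1−p)^1
= 5 · 0.044775 · 0.54 = 0.12089

0.121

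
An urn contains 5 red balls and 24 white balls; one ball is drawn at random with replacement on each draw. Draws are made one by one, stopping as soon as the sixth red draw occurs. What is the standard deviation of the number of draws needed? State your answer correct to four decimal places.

Y = total draws until the sixth success; negative binomial with r=6, p=0.172414.
SD(Y) = √[r(1−p)/p²] = √(167.040000) = 12.924396

12.9244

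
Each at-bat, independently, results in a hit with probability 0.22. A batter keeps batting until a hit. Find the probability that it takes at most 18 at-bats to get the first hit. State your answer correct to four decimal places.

0.9886

Y = number of at-bats to the first success; geometric, p = 0.22.
P(Y ≤ 18) = 1 − (1−p)^18 = 1 − 0.011421 = 0.988579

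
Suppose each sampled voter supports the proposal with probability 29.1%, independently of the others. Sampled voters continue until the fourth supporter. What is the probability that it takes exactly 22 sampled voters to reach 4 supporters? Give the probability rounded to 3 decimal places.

0.020

Y = trial on which the fourth success occurs; negative binomial, r=4, p=0.291.
P(Y=22) = C(21,3) · p^4 · (1−p)^18
= 1330 · 0.0071709 · 0.0020494 = 0.01955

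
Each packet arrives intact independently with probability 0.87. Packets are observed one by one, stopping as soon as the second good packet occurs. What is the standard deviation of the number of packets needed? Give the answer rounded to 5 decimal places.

0.58609

Y = total packets until the second success; negative binomial with r=2, p=0.87.
SD(Y) = √[r(1−p)/p²] = √(0.3435064) = 0.5860942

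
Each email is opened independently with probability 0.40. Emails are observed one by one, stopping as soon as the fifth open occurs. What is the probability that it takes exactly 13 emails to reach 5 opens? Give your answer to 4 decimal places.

0.0851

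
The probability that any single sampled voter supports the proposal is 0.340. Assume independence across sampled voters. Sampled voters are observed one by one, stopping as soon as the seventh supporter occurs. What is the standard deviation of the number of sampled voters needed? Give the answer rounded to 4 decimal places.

6.3218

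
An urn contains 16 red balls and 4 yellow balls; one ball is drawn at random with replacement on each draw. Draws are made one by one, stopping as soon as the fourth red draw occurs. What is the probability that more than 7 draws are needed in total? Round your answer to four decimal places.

0.0333

Needing more than 7 draws ⇔ fewer than 4 successes in the first 7. With X ~ Binomial(7, 0.80), P(Y > 7) = P(X ≤ 3).
  k=0: C(7,0)·0.80^0·0.20^7 = 0.000013
  k=1: C(7,1)·0.80^1·0.20^6 = 0.000358
  k=2: C(7,2)·0.80^2·0.20^5 = 0.004301
  k=3: C(7,3)·0.80^3·0.20^4 = 0.028672
P(X ≤ 3) = 0.033344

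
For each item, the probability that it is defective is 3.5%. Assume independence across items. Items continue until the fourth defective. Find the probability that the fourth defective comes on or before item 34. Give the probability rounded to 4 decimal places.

Finishing within 34 items ⇔ at least 4 successes in the first 34. With X ~ Binomial(34, 0.035), P(Y ≤ 34) = 1 − P(X ≤ 3).
  k=0: C(34,0)·0.035^0·0.965^34 = 0.297803
  k=1: C(34,1)·0.035^1·0.965^33 = 0.367239
  k=2: C(34,2)·0.035^2·0.965^32 = 0.219772
  k=3: C(34,3)·0.035^3·0.965^31 = 0.085024
1 − 0.969838 = 0.030162

0.0302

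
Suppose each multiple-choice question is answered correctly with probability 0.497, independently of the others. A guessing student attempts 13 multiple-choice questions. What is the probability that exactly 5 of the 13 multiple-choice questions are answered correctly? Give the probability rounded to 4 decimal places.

X ~ Binomial(n=13, p=0.497).
P(X=5) = C(13,5) · p^5 · (1−p)^8
= 1287 · 0.030324 · 0.0040977 = 0.159921

0.1599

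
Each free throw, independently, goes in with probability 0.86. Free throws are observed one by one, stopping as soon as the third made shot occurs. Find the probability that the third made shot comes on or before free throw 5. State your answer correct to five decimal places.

0.97800

Finishing within 5 free throws ⇔ at least 3 successes in the first 5. With X ~ Binomial(5, 0.86), P(Y ≤ 5) = 1 − P(X ≤ 2).
  k=0: C(5,0)·0.86^0·0.14^5 = 0.0000538
  k=1: C(5,1)·0.86^1·0.14^4 = 0.0016519
  k=2: C(5,2)·0.86^2·0.14^3 = 0.0202946
1 − 0.0220003 = 0.9779997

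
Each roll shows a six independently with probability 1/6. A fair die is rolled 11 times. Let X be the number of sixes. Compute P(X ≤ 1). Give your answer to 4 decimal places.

X ~ Binomial(11, 0.166667); P(X ≤ 1) = Σ C(11,k) p^k (1−p)^(11−k) over k:
  k=0: C(11,0)·0.166667^0·0.833333^11 = 0.134588
  k=1: C(11,1)·0.166667^1·0.833333^10 = 0.296094
Total = 0.430682

0.4307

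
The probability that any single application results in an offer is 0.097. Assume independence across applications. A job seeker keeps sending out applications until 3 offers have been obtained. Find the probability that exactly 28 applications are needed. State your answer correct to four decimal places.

0.0250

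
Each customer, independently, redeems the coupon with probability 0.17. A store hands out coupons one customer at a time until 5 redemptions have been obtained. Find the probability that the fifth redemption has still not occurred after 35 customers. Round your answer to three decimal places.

0.267

Needing more than 35 customers ⇔ fewer than 5 successes in the first 35. With X ~ Binomial(35, 0.17), P(Y > 35) = P(X ≤ 4).
  k=0: C(35,0)·0.17^0·0.83^35 = 0.00147
  k=1: C(35,1)·0.17^1·0.83^34 = 0.01055
  k=2: C(35,2)·0.17^2·0.83^33 = 0.03673
  k=3: C(35,3)·0.17^3·0.83^32 = 0.08275
  k=4: C(35,4)·0.17^4·0.83^31 = 0.13559
P(X ≤ 4) = 0.26708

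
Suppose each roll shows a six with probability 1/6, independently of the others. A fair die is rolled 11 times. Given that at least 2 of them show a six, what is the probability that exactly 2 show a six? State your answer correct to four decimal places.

X ~ Binomial(11, 0.166667). Want P(X=2 | X≥2) = P(X=2) / P(X≥2).
P(X=2) = C(11,2)·0.166667^2·0.833333^9 = 0.296094
P(X≥2) = 1 − 0.134588 − 0.296094 = 0.569318
Ratio = 0.296094 / 0.569318 = 0.520084

0.5201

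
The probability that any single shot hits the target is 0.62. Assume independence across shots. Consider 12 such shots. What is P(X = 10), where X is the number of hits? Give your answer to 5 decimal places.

X ~ Binomial(n=12, p=0.62).
P(X=10) = C(12,10) · p^10 · (1−p)^2
= 66 · 0.008393 · 0.1444 = 0.0799886

0.07999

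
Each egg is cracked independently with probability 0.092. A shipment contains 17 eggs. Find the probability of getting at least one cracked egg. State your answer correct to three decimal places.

P(at least one) = 1 − P(none) = 1 − (1 − 0.092)^17
= 1 − 0.19385 = 0.80615

0.806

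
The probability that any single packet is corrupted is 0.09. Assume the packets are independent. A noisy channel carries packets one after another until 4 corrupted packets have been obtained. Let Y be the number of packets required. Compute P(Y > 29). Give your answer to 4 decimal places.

0.7381

Needing more than 29 packets ⇔ fewer than 4 successes in the first 29. With X ~ Binomial(29, 0.09), P(Y > 29) = P(X ≤ 3).
  k=0: C(29,0)·0.09^0·0.91^29 = 0.064893
  k=1: C(29,1)·0.09^1·0.91^28 = 0.186123
  k=2: C(29,2)·0.09^2·0.91^27 = 0.257708
  k=3: C(29,3)·0.09^3·0.91^26 = 0.229389
P(X ≤ 3) = 0.738113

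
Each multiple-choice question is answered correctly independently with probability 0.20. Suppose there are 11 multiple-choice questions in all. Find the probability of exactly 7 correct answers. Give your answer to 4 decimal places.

X ~ Binomial(n=11, p=0.20).
P(X=7) = C(11,7) · p^7 · (1−p)^4
= 330 · 1.28e-05 · 0.4096 = 0.001730

0.0017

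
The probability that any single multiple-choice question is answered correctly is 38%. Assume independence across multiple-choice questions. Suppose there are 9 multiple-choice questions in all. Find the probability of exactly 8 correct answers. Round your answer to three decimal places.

X ~ Binomial(n=9, p=0.38).
P(X=8) = C(9,8) · p^8 · (1−p)^1
= 9 · 0.00043478 · 0.62 = 0.00243

0.002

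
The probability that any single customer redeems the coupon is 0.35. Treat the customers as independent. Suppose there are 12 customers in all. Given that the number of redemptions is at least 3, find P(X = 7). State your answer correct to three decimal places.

X ~ Binomial(12, 0.35). Want P(X=7 | X≥3) = P(X=7) / P(X≥3).
P(X=7) = C(12,7)·0.35^7·0.65^5 = 0.05912
P(X≥3) = 1 − 0.00569 − 0.03675 − 0.10885 = 0.84871
Ratio = 0.05912 / 0.84871 = 0.06966

0.070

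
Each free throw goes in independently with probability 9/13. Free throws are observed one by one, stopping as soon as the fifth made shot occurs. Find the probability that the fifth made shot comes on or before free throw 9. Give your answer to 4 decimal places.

0.8915

Finishing within 9 free throws ⇔ at least 5 successes in the first 9. With X ~ Binomial(9, 0.692308), P(Y ≤ 9) = 1 − P(X ≤ 4).
  k=0: C(9,0)·0.692308^0·0.307692^9 = 0.000025
  k=1: C(9,1)·0.692308^1·0.307692^8 = 0.000501
  k=2: C(9,2)·0.692308^2·0.307692^7 = 0.004505
  k=3: C(9,3)·0.692308^3·0.307692^6 = 0.023652
  k=4: C(9,4)·0.692308^4·0.307692^5 = 0.079827
1 − 0.108510 = 0.891490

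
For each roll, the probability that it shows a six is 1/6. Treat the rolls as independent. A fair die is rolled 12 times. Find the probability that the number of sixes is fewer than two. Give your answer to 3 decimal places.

X ~ Binomial(12, 0.166667); P(X ≤ 1) = Σ C(12,k) p^k (1−p)^(12−k) over k:
  k=0: C(12,0)·0.166667^0·0.833333^12 = 0.11216
  k=1: C(12,1)·0.166667^1·0.833333^11 = 0.26918
Total = 0.38133

0.381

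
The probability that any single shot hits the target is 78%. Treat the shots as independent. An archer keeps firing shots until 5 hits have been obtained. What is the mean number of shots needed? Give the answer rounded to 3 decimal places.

Y = total shots until the fifth success; negative binomial with r=5, p=0.78.
E[Y] = r / p = 5 / 0.78 = 6.41026

6.410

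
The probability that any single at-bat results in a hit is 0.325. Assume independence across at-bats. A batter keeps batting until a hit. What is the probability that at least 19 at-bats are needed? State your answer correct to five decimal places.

0.00085

Y = number of at-bats to the first success; geometric, p = 0.325.
P(Y > 18) = P(first 18 all fail) = (1−p)^18 = 0.0008462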